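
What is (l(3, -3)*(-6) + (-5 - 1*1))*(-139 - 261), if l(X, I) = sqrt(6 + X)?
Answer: 9600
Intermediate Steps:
(l(3, -3)*(-6) + (-5 - 1*1))*(-139 - 261) = (sqrt(6 + 3)*(-6) + (-5 - 1*1))*(-139 - 261) = (sqrt(9)*(-6) + (-5 - 1))*(-400) = (3*(-6) - 6)*(-400) = (-18 - 6)*(-400) = -24*(-400) = 9600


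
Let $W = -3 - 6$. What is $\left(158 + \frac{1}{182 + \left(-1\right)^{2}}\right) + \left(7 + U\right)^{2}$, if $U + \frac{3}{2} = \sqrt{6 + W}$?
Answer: $\frac{135607}{732} + 11 i \sqrt{3} \approx 185.26 + 19.053 i$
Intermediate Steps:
$W = -9$ ($W = -3 - 6 = -9$)
$U = - \frac{3}{2} + i \sqrt{3}$ ($U = - \frac{3}{2} + \sqrt{6 - 9} = - \frac{3}{2} + \sqrt{-3} = - \frac{3}{2} + i \sqrt{3} \approx -1.5 + 1.732 i$)
$\left(158 + \frac{1}{182 + \left(-1\right)^{2}}\right) + \left(7 + U\right)^{2} = \left(158 + \frac{1}{182 + \left(-1\right)^{2}}\right) + \left(7 - \left(\frac{3}{2} - i \sqrt{3}\right)\right)^{2} = \left(158 + \frac{1}{182 + 1}\right) + \left(\frac{11}{2} + i \sqrt{3}\right)^{2} = \left(158 + \frac{1}{183}\right) + \left(\frac{11}{2} + i \sqrt{3}\right)^{2} = \frac{28915}{183} + \left(\frac{11}{2} + i \sqrt{3}\right)^{2}$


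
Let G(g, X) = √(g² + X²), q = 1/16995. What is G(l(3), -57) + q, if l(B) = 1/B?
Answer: 1/16995 + √29242/3 ≈ 57.001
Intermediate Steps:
q = 1/16995 ≈ 5.8841e-5
G(g, X) = √(X² + g²)
G(l(3), -57) + q = √((-57)² + (1/3)²) + 1/16995 = √(3249 + (⅓)²) + 1/16995 = √(3249 + ⅑) + 1/16995 = √(29242/9) + 1/16995 = √29242/3 + 1/16995 = 1/16995 + √29242/3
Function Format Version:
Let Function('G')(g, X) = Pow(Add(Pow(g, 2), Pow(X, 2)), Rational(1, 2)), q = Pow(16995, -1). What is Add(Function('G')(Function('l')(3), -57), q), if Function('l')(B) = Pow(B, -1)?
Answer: Add(Rational(1, 16995), Mul(Rational(1, 3), Pow(29242, Rational(1, 2)))) ≈ 57.001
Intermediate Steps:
q = Rational(1, 16995) ≈ 5.8841e-5
Function('G')(g, X) = Pow(Add(Pow(X, 2), Pow(g, 2)), Rational(1, 2))
Add(Function('G')(Function('l')(3), -57), q) = Add(Pow(Add(Pow(-57, 2), Pow(Pow(3, -1), 2)), Rational(1, 2)), Rational(1, 16995)) = Add(Pow(Add(3249, Pow(Rational(1, 3), 2)), Rational(1, 2)), Rational(1, 16995)) = Add(Pow(Add(3249, Rational(1, 9)), Rational(1, 2)), Rational(1, 16995)) = Add(Pow(Rational(29242, 9), Rational(1, 2)), Rational(1, 16995)) = Add(Mul(Rational(1, 3), Pow(29242, Rational(1, 2))), Rational(1, 16995)) = Add(Rational(1, 16995), Mul(Rational(1, 3), Pow(29242, Rational(1, 2))))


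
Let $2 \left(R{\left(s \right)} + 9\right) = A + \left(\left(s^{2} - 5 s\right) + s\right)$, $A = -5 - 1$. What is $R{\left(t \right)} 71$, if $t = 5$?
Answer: $- \frac{1349}{2} \approx -674.5$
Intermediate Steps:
$A = -6$ ($A = -5 - 1 = -6$)
$R{\left(s \right)} = -12 + \frac{s^{2}}{2} - 2 s$ ($R{\left(s \right)} = -9 + \frac{-6 + \left(\left(s^{2} - 5 s\right) + s\right)}{2} = -9 + \frac{-6 + \left(s^{2} - 4 s\right)}{2} = -9 + \frac{-6 + s^{2} - 4 s}{2} = -9 - \left(3 + 2 s - \frac{s^{2}}{2}\right) = -12 + \frac{s^{2}}{2} - 2 s$)
$R{\left(t \right)} 71 = \left(-12 + \frac{5^{2}}{2} - 10\right) 71 = \left(-12 + \frac{1}{2} \cdot 25 - 10\right) 71 = \left(-12 + \frac{25}{2} - 10\right) 71 = \left(- \frac{19}{2}\right) 71 = - \frac{1349}{2}$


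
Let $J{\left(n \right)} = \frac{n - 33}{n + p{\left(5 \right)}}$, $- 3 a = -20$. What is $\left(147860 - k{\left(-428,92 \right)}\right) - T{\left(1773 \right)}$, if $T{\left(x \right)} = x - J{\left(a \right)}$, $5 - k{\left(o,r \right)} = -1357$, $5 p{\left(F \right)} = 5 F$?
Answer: $\frac{5065296}{35} \approx 1.4472 \cdot 10^{5}$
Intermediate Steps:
$p{\left(F \right)} = F$ ($p{\left(F \right)} = \frac{5 F}{5} = F$)
$a = \frac{20}{3}$ ($a = \left(- \frac{1}{3}\right) \left(-20\right) = \frac{20}{3} \approx 6.6667$)
$J{\left(n \right)} = \frac{-33 + n}{5 + n}$ ($J{\left(n \right)} = \frac{n - 33}{n + 5} = \frac{-33 + n}{5 + n}$)
$k{\left(o,r \right)} = 1362$ ($k{\left(o,r \right)} = 5 - -1357 = 5 + 1357 = 1362$)
$T{\left(x \right)} = \frac{79}{35} + x$ ($T{\left(x \right)} = x - \frac{-33 + \frac{20}{3}}{5 + \frac{20}{3}} = x - \frac{1}{\frac{35}{3}} \left(- \frac{79}{3}\right) = x - \frac{3}{35} \left(- \frac{79}{3}\right) = x - - \frac{79}{35} = x + \frac{79}{35} = \frac{79}{35} + x$)
$\left(147860 - k{\left(-428,92 \right)}\right) - T{\left(1773 \right)} = \left(147860 - 1362\right) - \left(\frac{79}{35} + 1773\right) = \left(147860 - 1362\right) - \frac{62134}{35} = 146498 - \frac{62134}{35} = \frac{5065296}{35}$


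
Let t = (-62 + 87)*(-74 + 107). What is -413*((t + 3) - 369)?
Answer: -189567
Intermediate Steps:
t = 825 (t = 25*33 = 825)
-413*((t + 3) - 369) = -413*((825 + 3) - 369) = -413*(828 - 369) = -413*459 = -189567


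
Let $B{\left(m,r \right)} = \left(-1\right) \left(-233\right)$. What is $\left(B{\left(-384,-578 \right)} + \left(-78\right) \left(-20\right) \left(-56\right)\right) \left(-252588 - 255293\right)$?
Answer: $44250147887$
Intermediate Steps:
$B{\left(m,r \right)} = 233$
$\left(B{\left(-384,-578 \right)} + \left(-78\right) \left(-20\right) \left(-56\right)\right) \left(-252588 - 255293\right) = \left(233 + \left(-78\right) \left(-20\right) \left(-56\right)\right) \left(-252588 - 255293\right) = \left(233 + 1560 \left(-56\right)\right) \left(-507881\right) = \left(233 - 87360\right) \left(-507881\right) = \left(-87127\right) \left(-507881\right) = 44250147887$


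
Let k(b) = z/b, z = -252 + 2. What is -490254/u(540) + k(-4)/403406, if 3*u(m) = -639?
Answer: 131847612291/57283652 ≈ 2301.7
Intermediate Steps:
u(m) = -213 (u(m) = (⅓)*(-639) = -213)
z = -250
k(b) = -250/b
-490254/u(540) + k(-4)/403406 = -490254/(-213) - 250/(-4)/403406 = -490254*(-1/213) - 250*(-¼)*(1/403406) = 163418/71 + (125/2)*(1/403406) = 163418/71 + 125/806812 = 131847612291/57283652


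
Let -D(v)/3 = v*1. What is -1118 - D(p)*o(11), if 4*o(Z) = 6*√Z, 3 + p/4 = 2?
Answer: -1118 - 18*√11 ≈ -1177.7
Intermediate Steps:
p = -4 (p = -12 + 4*2 = -12 + 8 = -4)
o(Z) = 3*√Z/2 (o(Z) = (6*√Z)/4 = 3*√Z/2)
D(v) = -3*v
-1118 - D(p)*o(11) = -1118 - (-3*(-4))*3*√11/2 = -1118 - 12*3*√11/2 = -1118 - 18*√11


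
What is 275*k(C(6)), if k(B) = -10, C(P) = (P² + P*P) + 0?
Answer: -2750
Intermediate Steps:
C(P) = 2*P² (C(P) = (P² + P²) + 0 = 2*P² + 0 = 2*P²)
275*k(C(6)) = 275*(-10) = -2750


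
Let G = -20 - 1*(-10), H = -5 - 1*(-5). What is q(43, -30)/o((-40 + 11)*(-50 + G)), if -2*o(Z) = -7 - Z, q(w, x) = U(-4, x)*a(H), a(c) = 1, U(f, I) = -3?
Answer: -6/1747 ≈ -0.0034345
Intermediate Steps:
H = 0 (H = -5 + 5 = 0)
G = -10 (G = -20 + 10 = -10)
q(w, x) = -3 (q(w, x) = -3*1 = -3)
o(Z) = 7/2 + Z/2 (o(Z) = -(-7 - Z)/2 = 7/2 + Z/2)
q(43, -30)/o((-40 + 11)*(-50 + G)) = -3/(7/2 + ((-40 + 11)*(-50 - 10))/2) = -3/(7/2 + (-29*(-60))/2) = -3/(7/2 + (½)*1740) = -3/(7/2 + 870) = -3/1747/2 = -3*2/1747 = -6/1747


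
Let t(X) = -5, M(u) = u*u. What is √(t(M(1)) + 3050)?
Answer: √3045 ≈ 55.182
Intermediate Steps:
M(u) = u²
√(t(M(1)) + 3050) = √(-5 + 3050) = √3045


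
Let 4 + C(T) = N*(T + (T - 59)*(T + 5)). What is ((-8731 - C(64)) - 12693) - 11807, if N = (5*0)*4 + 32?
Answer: -46315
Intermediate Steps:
N = 32 (N = 0*4 + 32 = 0 + 32 = 32)
C(T) = -4 + 32*T + 32*(-59 + T)*(5 + T) (C(T) = -4 + 32*(T + (T - 59)*(T + 5)) = -4 + 32*(T + (-59 + T)*(5 + T)) = -4 + (32*T + 32*(-59 + T)*(5 + T)) = -4 + 32*T + 32*(-59 + T)*(5 + T))
((-8731 - C(64)) - 12693) - 11807 = ((-8731 - (-9444 - 1696*64 + 32*64²)) - 12693) - 11807 = ((-8731 - (-9444 - 108544 + 32*4096)) - 12693) - 11807 = ((-8731 - (-9444 - 108544 + 131072)) - 12693) - 11807 = ((-8731 - 1*13084) - 12693) - 11807 = ((-8731 - 13084) - 12693) - 11807 = (-21815 - 12693) - 11807 = -34508 - 11807 = -46315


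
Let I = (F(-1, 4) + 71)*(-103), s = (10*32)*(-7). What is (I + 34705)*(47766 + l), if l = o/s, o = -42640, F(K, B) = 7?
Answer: 35685291251/28 ≈ 1.2745e+9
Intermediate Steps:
s = -2240 (s = 320*(-7) = -2240)
I = -8034 (I = (7 + 71)*(-103) = 78*(-103) = -8034)
l = 533/28 (l = -42640/(-2240) = -42640*(-1/2240) = 533/28 ≈ 19.036)
(I + 34705)*(47766 + l) = (-8034 + 34705)*(47766 + 533/28) = 26671*(1337981/28) = 35685291251/28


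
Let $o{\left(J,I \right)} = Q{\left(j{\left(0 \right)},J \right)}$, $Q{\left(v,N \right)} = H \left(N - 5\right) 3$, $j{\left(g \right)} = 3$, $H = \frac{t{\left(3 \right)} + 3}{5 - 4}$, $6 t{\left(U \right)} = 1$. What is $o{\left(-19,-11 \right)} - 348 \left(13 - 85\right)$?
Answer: $24828$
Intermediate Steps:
$t{\left(U \right)} = \frac{1}{6}$ ($t{\left(U \right)} = \frac{1}{6} \cdot 1 = \frac{1}{6}$)
$H = \frac{19}{6}$ ($H = \frac{\frac{1}{6} + 3}{5 - 4} = \frac{19}{6 \cdot 1} = \frac{19}{6} \cdot 1 = \frac{19}{6} \approx 3.1667$)
$Q{\left(v,N \right)} = - \frac{95}{2} + \frac{19 N}{2}$ ($Q{\left(v,N \right)} = \frac{19 \left(N - 5\right)}{6} \cdot 3 = \frac{19 \left(-5 + N\right)}{6} \cdot 3 = \left(- \frac{95}{6} + \frac{19 N}{6}\right) 3 = - \frac{95}{2} + \frac{19 N}{2}$)
$o{\left(J,I \right)} = - \frac{95}{2} + \frac{19 J}{2}$
$o{\left(-19,-11 \right)} - 348 \left(13 - 85\right) = \left(- \frac{95}{2} + \frac{19}{2} \left(-19\right)\right) - 348 \left(13 - 85\right) = \left(- \frac{95}{2} - \frac{361}{2}\right) - -25056 = -228 + 25056 = 24828$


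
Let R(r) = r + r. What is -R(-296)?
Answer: 592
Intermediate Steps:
R(r) = 2*r
-R(-296) = -2*(-296) = -1*(-592) = 592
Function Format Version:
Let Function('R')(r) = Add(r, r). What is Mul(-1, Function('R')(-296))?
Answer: 592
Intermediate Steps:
Function('R')(r) = Mul(2, r)
Mul(-1, Function('R')(-296)) = Mul(-1, Mul(2, -296)) = Mul(-1, -592) = 592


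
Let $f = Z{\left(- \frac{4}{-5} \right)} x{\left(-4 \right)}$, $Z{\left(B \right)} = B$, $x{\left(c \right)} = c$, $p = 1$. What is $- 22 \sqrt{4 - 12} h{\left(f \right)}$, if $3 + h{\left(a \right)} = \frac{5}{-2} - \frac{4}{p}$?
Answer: $418 i \sqrt{2} \approx 591.14 i$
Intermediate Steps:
$f = - \frac{16}{5}$ ($f = - \frac{4}{-5} \left(-4\right) = \left(-4\right) \left(- \frac{1}{5}\right) \left(-4\right) = \frac{4}{5} \left(-4\right) = - \frac{16}{5} \approx -3.2$)
$h{\left(a \right)} = - \frac{19}{2}$ ($h{\left(a \right)} = -3 + \left(\frac{5}{-2} - \frac{4}{1}\right) = -3 + \left(5 \left(- \frac{1}{2}\right) - 4\right) = -3 - \frac{13}{2} = - \frac{19}{2}$)
$- 22 \sqrt{4 - 12} h{\left(f \right)} = - 22 \sqrt{4 - 12} \left(- \frac{19}{2}\right) = - 22 \sqrt{-8} \left(- \frac{19}{2}\right) = - 22 \cdot 2 i \sqrt{2} \left(- \frac{19}{2}\right) = - 44 i \sqrt{2} \left(- \frac{19}{2}\right) = 418 i \sqrt{2}$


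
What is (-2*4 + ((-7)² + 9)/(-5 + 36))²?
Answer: 36100/961 ≈ 37.565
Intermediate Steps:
(-2*4 + ((-7)² + 9)/(-5 + 36))² = (-8 + (49 + 9)/31)² = (-8 + 58*(1/31))² = (-8 + 58/31)² = (-190/31)² = 36100/961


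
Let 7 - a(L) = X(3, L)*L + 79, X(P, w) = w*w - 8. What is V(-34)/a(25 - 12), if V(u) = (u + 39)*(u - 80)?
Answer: 114/433 ≈ 0.26328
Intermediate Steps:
X(P, w) = -8 + w**2 (X(P, w) = w**2 - 8 = -8 + w**2)
V(u) = (-80 + u)*(39 + u) (V(u) = (39 + u)*(-80 + u) = (-80 + u)*(39 + u))
a(L) = -72 - L*(-8 + L**2) (a(L) = 7 - ((-8 + L**2)*L + 79) = 7 - (L*(-8 + L**2) + 79) = 7 - (79 + L*(-8 + L**2)) = 7 + (-79 - L*(-8 + L**2)) = -72 - L*(-8 + L**2))
V(-34)/a(25 - 12) = (-3120 + (-34)**2 - 41*(-34))/(-72 - (25 - 12)**3 + 8*(25 - 12)) = (-3120 + 1156 + 1394)/(-72 - 1*13**3 + 8*13) = -570/(-72 - 1*2197 + 104) = -570/(-72 - 2197 + 104) = -570/(-2165) = -570*(-1/2165) = 114/433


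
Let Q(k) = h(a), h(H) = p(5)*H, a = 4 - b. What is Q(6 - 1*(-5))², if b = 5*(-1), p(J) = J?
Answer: 2025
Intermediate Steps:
b = -5
a = 9 (a = 4 - 1*(-5) = 4 + 5 = 9)
h(H) = 5*H
Q(k) = 45 (Q(k) = 5*9 = 45)
Q(6 - 1*(-5))² = 45² = 2025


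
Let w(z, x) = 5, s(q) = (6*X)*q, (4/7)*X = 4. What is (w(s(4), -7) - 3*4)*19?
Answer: -133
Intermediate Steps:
X = 7 (X = (7/4)*4 = 7)
s(q) = 42*q (s(q) = (6*7)*q = 42*q)
(w(s(4), -7) - 3*4)*19 = (5 - 3*4)*19 = (5 - 12)*19 = -7*19 = -133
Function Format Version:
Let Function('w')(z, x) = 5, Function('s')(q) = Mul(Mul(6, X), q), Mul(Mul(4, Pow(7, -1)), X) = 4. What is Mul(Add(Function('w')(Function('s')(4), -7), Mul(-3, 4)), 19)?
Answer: -133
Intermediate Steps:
X = 7 (X = Mul(Rational(7, 4), 4) = 7)
Function('s')(q) = Mul(42, q) (Function('s')(q) = Mul(Mul(6, 7), q) = Mul(42, q))
Mul(Add(Function('w')(Function('s')(4), -7), Mul(-3, 4)), 19) = Mul(Add(5, Mul(-3, 4)), 19) = Mul(Add(5, -12), 19) = Mul(-7, 19) = -133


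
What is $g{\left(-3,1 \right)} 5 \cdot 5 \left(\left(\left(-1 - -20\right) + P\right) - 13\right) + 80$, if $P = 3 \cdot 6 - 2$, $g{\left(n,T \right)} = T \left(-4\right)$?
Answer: $-2120$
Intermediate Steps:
$g{\left(n,T \right)} = - 4 T$
$P = 16$ ($P = 18 - 2 = 16$)
$g{\left(-3,1 \right)} 5 \cdot 5 \left(\left(\left(-1 - -20\right) + P\right) - 13\right) + 80 = \left(-4\right) 1 \cdot 5 \cdot 5 \left(\left(\left(-1 - -20\right) + 16\right) - 13\right) + 80 = \left(-4\right) 5 \cdot 5 \left(\left(\left(-1 + 20\right) + 16\right) - 13\right) + 80 = \left(-20\right) 5 \left(\left(19 + 16\right) - 13\right) + 80 = - 100 \left(35 - 13\right) + 80 = \left(-100\right) 22 + 80 = -2200 + 80 = -2120$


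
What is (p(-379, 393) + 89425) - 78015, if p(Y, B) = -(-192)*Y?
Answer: -61358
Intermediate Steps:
p(Y, B) = 192*Y
(p(-379, 393) + 89425) - 78015 = (192*(-379) + 89425) - 78015 = (-72768 + 89425) - 78015 = 16657 - 78015 = -61358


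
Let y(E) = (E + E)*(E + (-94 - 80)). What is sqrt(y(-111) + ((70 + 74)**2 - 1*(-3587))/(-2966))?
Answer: sqrt(556523918102)/2966 ≈ 251.52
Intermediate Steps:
y(E) = 2*E*(-174 + E) (y(E) = (2*E)*(E - 174) = (2*E)*(-174 + E) = 2*E*(-174 + E))
sqrt(y(-111) + ((70 + 74)**2 - 1*(-3587))/(-2966)) = sqrt(2*(-111)*(-174 - 111) + ((70 + 74)**2 - 1*(-3587))/(-2966)) = sqrt(2*(-111)*(-285) + (144**2 + 3587)*(-1/2966)) = sqrt(63270 + (20736 + 3587)*(-1/2966)) = sqrt(63270 + 24323*(-1/2966)) = sqrt(63270 - 24323/2966) = sqrt(187634497/2966) = sqrt(556523918102)/2966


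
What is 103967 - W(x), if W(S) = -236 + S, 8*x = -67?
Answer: 833691/8 ≈ 1.0421e+5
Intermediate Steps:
x = -67/8 (x = (⅛)*(-67) = -67/8 ≈ -8.3750)
103967 - W(x) = 103967 - (-236 - 67/8) = 103967 - 1*(-1955/8) = 103967 + 1955/8 = 833691/8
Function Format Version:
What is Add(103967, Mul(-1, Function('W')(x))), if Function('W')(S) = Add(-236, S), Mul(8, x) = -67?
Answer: Rational(833691, 8) ≈ 1.0421e+5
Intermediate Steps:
x = Rational(-67, 8) (x = Mul(Rational(1, 8), -67) = Rational(-67, 8) ≈ -8.3750)
Add(103967, Mul(-1, Function('W')(x))) = Add(103967, Mul(-1, Add(-236, Rational(-67, 8)))) = Add(103967, Mul(-1, Rational(-1955, 8))) = Add(103967, Rational(1955, 8)) = Rational(833691, 8)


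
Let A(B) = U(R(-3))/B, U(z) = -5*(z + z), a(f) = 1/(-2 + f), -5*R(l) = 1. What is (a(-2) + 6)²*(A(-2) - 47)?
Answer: -1587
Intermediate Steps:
R(l) = -⅕ (R(l) = -⅕*1 = -⅕)
U(z) = -10*z
A(B) = 2/B (A(B) = (-10*(-⅕))/B = 2/B)
(a(-2) + 6)²*(A(-2) - 47) = (1/(-2 - 2) + 6)²*(2/(-2) - 47) = (1/(-4) + 6)²*(2*(-½) - 47) = (-¼ + 6)²*(-1 - 47) = (23/4)²*(-48) = (529/16)*(-48) = -1587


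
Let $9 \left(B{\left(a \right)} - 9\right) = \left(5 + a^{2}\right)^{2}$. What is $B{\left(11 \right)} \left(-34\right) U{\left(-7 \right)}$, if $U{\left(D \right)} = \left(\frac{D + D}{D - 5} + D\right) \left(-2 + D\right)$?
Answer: $-3164805$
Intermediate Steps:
$U{\left(D \right)} = \left(-2 + D\right) \left(D + \frac{2 D}{-5 + D}\right)$ ($U{\left(D \right)} = \left(\frac{2 D}{-5 + D} + D\right) \left(-2 + D\right) = \left(D + \frac{2 D}{-5 + D}\right) \left(-2 + D\right) = \left(-2 + D\right) \left(D + \frac{2 D}{-5 + D}\right)$)
$B{\left(a \right)} = 9 + \frac{\left(5 + a^{2}\right)^{2}}{9}$
$B{\left(11 \right)} \left(-34\right) U{\left(-7 \right)} = \left(9 + \frac{\left(5 + 11^{2}\right)^{2}}{9}\right) \left(-34\right) \left(- \frac{7 \left(6 + \left(-7\right)^{2} - -35\right)}{-5 - 7}\right) = \left(9 + \frac{\left(5 + 121\right)^{2}}{9}\right) \left(-34\right) \left(- \frac{7 \left(6 + 49 + 35\right)}{-12}\right) = \left(9 + \frac{126^{2}}{9}\right) \left(-34\right) \left(\left(-7\right) \left(- \frac{1}{12}\right) 90\right) = \left(9 + \frac{1}{9} \cdot 15876\right) \left(-34\right) \frac{105}{2} = \left(9 + 1764\right) \left(-34\right) \frac{105}{2} = 1773 \left(-34\right) \frac{105}{2} = \left(-60282\right) \frac{105}{2} = -3164805$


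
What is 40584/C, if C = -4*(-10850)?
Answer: 5073/5425 ≈ 0.93511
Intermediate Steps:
C = 43400
40584/C = 40584/43400 = 40584*(1/43400) = 5073/5425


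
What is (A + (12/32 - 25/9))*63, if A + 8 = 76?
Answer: 33061/8 ≈ 4132.6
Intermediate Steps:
A = 68 (A = -8 + 76 = 68)
(A + (12/32 - 25/9))*63 = (68 + (12/32 - 25/9))*63 = (68 + (12*(1/32) - 25*⅑))*63 = (68 + (3/8 - 25/9))*63 = (68 - 173/72)*63 = (4723/72)*63 = 33061/8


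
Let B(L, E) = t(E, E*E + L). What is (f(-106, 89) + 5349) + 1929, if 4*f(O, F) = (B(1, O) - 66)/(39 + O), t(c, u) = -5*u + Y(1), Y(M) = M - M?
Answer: 2006755/268 ≈ 7487.9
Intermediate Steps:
Y(M) = 0
t(c, u) = -5*u (t(c, u) = -5*u + 0 = -5*u)
B(L, E) = -5*L - 5*E² (B(L, E) = -5*(E*E + L) = -5*(E² + L) = -5*(L + E²) = -5*L - 5*E²)
f(O, F) = (-71 - 5*O²)/(4*(39 + O)) (f(O, F) = (((-5*1 - 5*O²) - 66)/(39 + O))/4 = (((-5 - 5*O²) - 66)/(39 + O))/4 = ((-71 - 5*O²)/(39 + O))/4 = (-71 - 5*O²)/(4*(39 + O)))
(f(-106, 89) + 5349) + 1929 = ((-71 - 5*(-106)²)/(4*(39 - 106)) + 5349) + 1929 = ((¼)*(-71 - 5*11236)/(-67) + 5349) + 1929 = ((¼)*(-1/67)*(-71 - 56180) + 5349) + 1929 = ((¼)*(-1/67)*(-56251) + 5349) + 1929 = (56251/268 + 5349) + 1929 = 1489783/268 + 1929 = 2006755/268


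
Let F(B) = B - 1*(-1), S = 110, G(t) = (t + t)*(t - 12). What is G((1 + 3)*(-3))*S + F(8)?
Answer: 63369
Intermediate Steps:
G(t) = 2*t*(-12 + t) (G(t) = (2*t)*(-12 + t) = 2*t*(-12 + t))
F(B) = 1 + B (F(B) = B + 1 = 1 + B)
G((1 + 3)*(-3))*S + F(8) = (2*((1 + 3)*(-3))*(-12 + (1 + 3)*(-3)))*110 + (1 + 8) = (2*(4*(-3))*(-12 + 4*(-3)))*110 + 9 = (2*(-12)*(-12 - 12))*110 + 9 = (2*(-12)*(-24))*110 + 9 = 576*110 + 9 = 63360 + 9 = 63369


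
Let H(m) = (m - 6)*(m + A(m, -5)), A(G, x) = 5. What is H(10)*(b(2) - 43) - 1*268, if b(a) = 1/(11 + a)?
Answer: -36964/13 ≈ -2843.4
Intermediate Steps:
H(m) = (-6 + m)*(5 + m) (H(m) = (m - 6)*(m + 5) = (-6 + m)*(5 + m))
H(10)*(b(2) - 43) - 1*268 = (-30 + 10**2 - 1*10)*(1/(11 + 2) - 43) - 1*268 = (-30 + 100 - 10)*(1/13 - 43) - 268 = 60*(1/13 - 43) - 268 = 60*(-558/13) - 268 = -33480/13 - 268 = -36964/13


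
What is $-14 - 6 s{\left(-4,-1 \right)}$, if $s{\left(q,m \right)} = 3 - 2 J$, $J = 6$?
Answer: $40$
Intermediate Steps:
$s{\left(q,m \right)} = -9$ ($s{\left(q,m \right)} = 3 - 12 = -9$)
$-14 - 6 s{\left(-4,-1 \right)} = -14 - -54 = -14 + 54 = 40$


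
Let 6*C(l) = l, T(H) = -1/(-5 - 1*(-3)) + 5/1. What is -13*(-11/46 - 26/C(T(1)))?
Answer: 188149/506 ≈ 371.84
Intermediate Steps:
T(H) = 11/2 (T(H) = -1/(-5 + 3) + 5*1 = -1/(-2) + 5 = -1*(-½) + 5 = ½ + 5 = 11/2)
C(l) = l/6
-13*(-11/46 - 26/C(T(1))) = -13*(-11/46 - 26/((⅙)*(11/2))) = -13*(-11*1/46 - 26/11/12) = -13*(-11/46 - 26*12/11) = -13*(-11/46 - 312/11) = -13*(-14473/506) = 188149/506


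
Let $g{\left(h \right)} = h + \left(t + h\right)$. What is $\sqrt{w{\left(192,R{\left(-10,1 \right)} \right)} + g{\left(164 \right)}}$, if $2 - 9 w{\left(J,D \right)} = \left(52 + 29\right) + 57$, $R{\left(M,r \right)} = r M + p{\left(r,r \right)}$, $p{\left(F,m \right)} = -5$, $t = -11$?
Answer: $\frac{\sqrt{2717}}{3} \approx 17.375$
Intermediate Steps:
$R{\left(M,r \right)} = -5 + M r$ ($R{\left(M,r \right)} = r M - 5 = M r - 5 = -5 + M r$)
$w{\left(J,D \right)} = - \frac{136}{9}$ ($w{\left(J,D \right)} = \frac{2}{9} - \frac{\left(52 + 29\right) + 57}{9} = \frac{2}{9} - \frac{81 + 57}{9} = \frac{2}{9} - \frac{46}{3} = - \frac{136}{9}$)
$g{\left(h \right)} = -11 + 2 h$ ($g{\left(h \right)} = h + \left(-11 + h\right) = -11 + 2 h$)
$\sqrt{w{\left(192,R{\left(-10,1 \right)} \right)} + g{\left(164 \right)}} = \sqrt{- \frac{136}{9} + \left(-11 + 2 \cdot 164\right)} = \sqrt{- \frac{136}{9} + \left(-11 + 328\right)} = \sqrt{- \frac{136}{9} + 317} = \sqrt{\frac{2717}{9}} = \frac{\sqrt{2717}}{3}$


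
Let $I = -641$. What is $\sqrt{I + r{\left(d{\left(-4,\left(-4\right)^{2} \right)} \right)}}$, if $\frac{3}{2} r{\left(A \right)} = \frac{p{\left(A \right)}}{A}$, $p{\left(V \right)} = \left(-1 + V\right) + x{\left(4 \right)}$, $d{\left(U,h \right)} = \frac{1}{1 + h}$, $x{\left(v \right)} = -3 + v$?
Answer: $\frac{i \sqrt{5763}}{3} \approx 25.305 i$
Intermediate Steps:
$p{\left(V \right)} = V$ ($p{\left(V \right)} = \left(-1 + V\right) + \left(-3 + 4\right) = \left(-1 + V\right) + 1 = V$)
$r{\left(A \right)} = \frac{2}{3}$ ($r{\left(A \right)} = \frac{2 \frac{A}{A}}{3} = \frac{2}{3} \cdot 1 = \frac{2}{3}$)
$\sqrt{I + r{\left(d{\left(-4,\left(-4\right)^{2} \right)} \right)}} = \sqrt{-641 + \frac{2}{3}} = \sqrt{- \frac{1921}{3}} = \frac{i \sqrt{5763}}{3}$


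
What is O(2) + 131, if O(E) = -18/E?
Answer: 122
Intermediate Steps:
O(2) + 131 = -18/2 + 131 = -18*½ + 131 = -9 + 131 = 122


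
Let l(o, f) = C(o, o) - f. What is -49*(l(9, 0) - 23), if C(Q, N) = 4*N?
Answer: -637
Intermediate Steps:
l(o, f) = -f + 4*o (l(o, f) = 4*o - f = -f + 4*o)
-49*(l(9, 0) - 23) = -49*((-1*0 + 4*9) - 23) = -49*((0 + 36) - 23) = -49*(36 - 23) = -49*13 = -637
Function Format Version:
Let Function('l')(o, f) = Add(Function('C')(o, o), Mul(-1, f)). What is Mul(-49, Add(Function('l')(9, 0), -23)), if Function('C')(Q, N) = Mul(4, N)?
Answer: -637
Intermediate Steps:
Function('l')(o, f) = Add(Mul(-1, f), Mul(4, o)) (Function('l')(o, f) = Add(Mul(4, o), Mul(-1, f)) = Add(Mul(-1, f), Mul(4, o)))
Mul(-49, Add(Function('l')(9, 0), -23)) = Mul(-49, Add(Add(Mul(-1, 0), Mul(4, 9)), -23)) = Mul(-49, Add(Add(0, 36), -23)) = Mul(-49, Add(36, -23)) = Mul(-49, 13) = -637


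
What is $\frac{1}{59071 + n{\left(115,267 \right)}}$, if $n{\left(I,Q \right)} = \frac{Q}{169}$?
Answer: $\frac{169}{9983266} \approx 1.6928 \cdot 10^{-5}$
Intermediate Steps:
$n{\left(I,Q \right)} = \frac{Q}{169}$ ($n{\left(I,Q \right)} = Q \frac{1}{169} = \frac{Q}{169}$)
$\frac{1}{59071 + n{\left(115,267 \right)}} = \frac{1}{59071 + \frac{1}{169} \cdot 267} = \frac{1}{59071 + \frac{267}{169}} = \frac{1}{\frac{9983266}{169}} = \frac{169}{9983266}$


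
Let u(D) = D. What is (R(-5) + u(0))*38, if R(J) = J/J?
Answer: 38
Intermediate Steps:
R(J) = 1
(R(-5) + u(0))*38 = (1 + 0)*38 = 1*38 = 38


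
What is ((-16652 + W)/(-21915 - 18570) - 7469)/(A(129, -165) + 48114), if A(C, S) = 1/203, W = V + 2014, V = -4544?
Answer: -20459915483/131807594785 ≈ -0.15523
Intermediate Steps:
W = -2530 (W = -4544 + 2014 = -2530)
A(C, S) = 1/203
((-16652 + W)/(-21915 - 18570) - 7469)/(A(129, -165) + 48114) = ((-16652 - 2530)/(-21915 - 18570) - 7469)/(1/203 + 48114) = (-19182/(-40485) - 7469)/(9767143/203) = (-19182*(-1/40485) - 7469)*(203/9767143) = (6394/13495 - 7469)*(203/9767143) = -100787761/13495*203/9767143 = -20459915483/131807594785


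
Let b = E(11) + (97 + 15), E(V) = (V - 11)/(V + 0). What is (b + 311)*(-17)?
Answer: -7191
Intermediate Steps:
E(V) = (-11 + V)/V
b = 112 (b = (-11 + 11)/11 + (97 + 15) = (1/11)*0 + 112 = 0 + 112 = 112)
(b + 311)*(-17) = (112 + 311)*(-17) = 423*(-17) = -7191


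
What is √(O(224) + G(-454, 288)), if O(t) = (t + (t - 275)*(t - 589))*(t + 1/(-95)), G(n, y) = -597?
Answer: 3*√4230860530/95 ≈ 2054.1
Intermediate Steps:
O(t) = (-1/95 + t)*(t + (-589 + t)*(-275 + t)) (O(t) = (t + (-275 + t)*(-589 + t))*(t - 1/95) = (t + (-589 + t)*(-275 + t))*(-1/95 + t) = (-1/95 + t)*(t + (-589 + t)*(-275 + t)))
√(O(224) + G(-454, 288)) = √((-1705 + 224³ - 81986/95*224² + (15388488/95)*224) - 597) = √((-1705 + 11239424 - 81986/95*50176 + 3447021312/95) - 597) = √((-1705 + 11239424 - 4113729536/95 + 3447021312/95) - 597) = √(400875081/95 - 597) = √(400818366/95) = 3*√4230860530/95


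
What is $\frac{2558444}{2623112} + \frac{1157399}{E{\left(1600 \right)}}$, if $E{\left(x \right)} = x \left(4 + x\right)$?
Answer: $\frac{1200247235911}{841494329600} \approx 1.4263$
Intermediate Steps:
$\frac{2558444}{2623112} + \frac{1157399}{E{\left(1600 \right)}} = \frac{2558444}{2623112} + \frac{1157399}{1600 \left(4 + 1600\right)} = 2558444 \cdot \frac{1}{2623112} + \frac{1157399}{1600 \cdot 1604} = \frac{639611}{655778} + \frac{1157399}{2566400} = \frac{1200247235911}{841494329600}$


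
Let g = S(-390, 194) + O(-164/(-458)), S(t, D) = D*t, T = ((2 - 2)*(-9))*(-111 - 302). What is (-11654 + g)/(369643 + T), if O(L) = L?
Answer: -19994824/84648247 ≈ -0.23621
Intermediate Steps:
T = 0 (T = (0*(-9))*(-413) = 0*(-413) = 0)
g = -17326058/229 (g = 194*(-390) - 164/(-458) = -75660 - 164*(-1/458) = -75660 + 82/229 = -17326058/229 ≈ -75660.)
(-11654 + g)/(369643 + T) = (-11654 - 17326058/229)/(369643 + 0) = -19994824/229/369643 = -19994824/229*1/369643 = -19994824/84648247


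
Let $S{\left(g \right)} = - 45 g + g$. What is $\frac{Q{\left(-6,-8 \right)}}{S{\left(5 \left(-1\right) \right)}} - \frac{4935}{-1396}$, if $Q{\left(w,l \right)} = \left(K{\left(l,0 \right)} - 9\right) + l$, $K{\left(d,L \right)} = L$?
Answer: $\frac{66373}{19195} \approx 3.4578$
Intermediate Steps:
$S{\left(g \right)} = - 44 g$
$Q{\left(w,l \right)} = -9 + l$ ($Q{\left(w,l \right)} = \left(0 - 9\right) + l = -9 + l$)
$\frac{Q{\left(-6,-8 \right)}}{S{\left(5 \left(-1\right) \right)}} - \frac{4935}{-1396} = \frac{-9 - 8}{\left(-44\right) 5 \left(-1\right)} - \frac{4935}{-1396} = - \frac{17}{\left(-44\right) \left(-5\right)} - - \frac{4935}{1396} = - \frac{17}{220} + \frac{4935}{1396} = \frac{66373}{19195}$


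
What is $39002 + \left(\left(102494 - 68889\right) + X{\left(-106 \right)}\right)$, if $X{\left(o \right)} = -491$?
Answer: $72116$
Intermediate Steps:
$39002 + \left(\left(102494 - 68889\right) + X{\left(-106 \right)}\right) = 39002 + \left(\left(102494 - 68889\right) - 491\right) = 39002 + \left(33605 - 491\right) = 39002 + 33114 = 72116$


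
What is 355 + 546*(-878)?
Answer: -479033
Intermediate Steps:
355 + 546*(-878) = 355 - 479388 = -479033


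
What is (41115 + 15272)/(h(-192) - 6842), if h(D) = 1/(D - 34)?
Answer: -12743462/1546293 ≈ -8.2413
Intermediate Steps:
h(D) = 1/(-34 + D)
(41115 + 15272)/(h(-192) - 6842) = (41115 + 15272)/(1/(-34 - 192) - 6842) = 56387/(1/(-226) - 6842) = 56387/(-1/226 - 6842) = 56387/(-1546293/226) = 56387*(-226/1546293) = -12743462/1546293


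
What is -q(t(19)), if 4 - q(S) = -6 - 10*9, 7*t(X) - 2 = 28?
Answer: -100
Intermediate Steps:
t(X) = 30/7 (t(X) = 2/7 + (⅐)*28 = 2/7 + 4 = 30/7)
q(S) = 100 (q(S) = 4 - (-6 - 10*9) = 4 - (-6 - 90) = 4 - 1*(-96) = 4 + 96 = 100)
-q(t(19)) = -1*100 = -100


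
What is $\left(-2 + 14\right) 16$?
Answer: $192$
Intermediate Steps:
$\left(-2 + 14\right) 16 = 12 \cdot 16 = 192$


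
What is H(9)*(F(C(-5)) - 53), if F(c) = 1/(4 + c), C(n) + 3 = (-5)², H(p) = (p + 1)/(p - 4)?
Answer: -1377/13 ≈ -105.92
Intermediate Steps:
H(p) = (1 + p)/(-4 + p)
C(n) = 22 (C(n) = -3 + (-5)² = -3 + 25 = 22)
H(9)*(F(C(-5)) - 53) = ((1 + 9)/(-4 + 9))*(1/(4 + 22) - 53) = (10/5)*(1/26 - 53) = ((⅕)*10)*(1/26 - 53) = 2*(-1377/26) = -1377/13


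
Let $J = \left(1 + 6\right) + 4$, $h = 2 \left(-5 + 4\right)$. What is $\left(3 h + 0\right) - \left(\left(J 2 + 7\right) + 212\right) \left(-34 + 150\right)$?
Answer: $-27962$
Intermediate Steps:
$h = -2$ ($h = 2 \left(-1\right) = -2$)
$J = 11$ ($J = 7 + 4 = 11$)
$\left(3 h + 0\right) - \left(\left(J 2 + 7\right) + 212\right) \left(-34 + 150\right) = \left(3 \left(-2\right) + 0\right) - \left(\left(11 \cdot 2 + 7\right) + 212\right) \left(-34 + 150\right) = \left(-6 + 0\right) - \left(\left(22 + 7\right) + 212\right) 116 = -6 - \left(29 + 212\right) 116 = -6 - 241 \cdot 116 = -6 - 27956 = -27962$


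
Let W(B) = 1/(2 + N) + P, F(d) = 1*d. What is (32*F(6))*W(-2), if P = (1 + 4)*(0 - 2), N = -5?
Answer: -1984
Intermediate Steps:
P = -10 (P = 5*(-2) = -10)
F(d) = d
W(B) = -31/3 (W(B) = 1/(2 - 5) - 10 = 1/(-3) - 10 = -⅓ - 10 = -31/3)
(32*F(6))*W(-2) = (32*6)*(-31/3) = 192*(-31/3) = -1984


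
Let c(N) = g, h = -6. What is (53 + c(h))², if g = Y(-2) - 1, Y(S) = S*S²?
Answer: 1936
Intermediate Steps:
Y(S) = S³
g = -9 (g = (-2)³ - 1 = -8 - 1 = -9)
c(N) = -9
(53 + c(h))² = (53 - 9)² = 44² = 1936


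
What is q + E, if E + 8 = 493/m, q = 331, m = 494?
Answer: 160055/494 ≈ 324.00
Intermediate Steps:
E = -3459/494 (E = -8 + 493/494 = -3459/494 ≈ -7.0020)
q + E = 331 - 3459/494 = 160055/494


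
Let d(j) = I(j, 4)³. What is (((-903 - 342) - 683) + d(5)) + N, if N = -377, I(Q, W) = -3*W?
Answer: -4033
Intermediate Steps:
d(j) = -1728 (d(j) = (-3*4)³ = (-12)³ = -1728)
(((-903 - 342) - 683) + d(5)) + N = (((-903 - 342) - 683) - 1728) - 377 = ((-1245 - 683) - 1728) - 377 = (-1928 - 1728) - 377 = -3656 - 377 = -4033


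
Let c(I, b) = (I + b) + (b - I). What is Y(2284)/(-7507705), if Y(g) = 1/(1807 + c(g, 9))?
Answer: -1/13701561625 ≈ -7.2984e-11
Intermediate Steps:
c(I, b) = 2*b
Y(g) = 1/1825 (Y(g) = 1/(1807 + 2*9) = 1/(1807 + 18) = 1/1825)
Y(2284)/(-7507705) = (1/1825)/(-7507705) = (1/1825)*(-1/7507705) = -1/13701561625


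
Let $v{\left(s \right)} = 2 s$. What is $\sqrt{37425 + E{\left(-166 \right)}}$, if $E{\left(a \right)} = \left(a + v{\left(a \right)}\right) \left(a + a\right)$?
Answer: $3 \sqrt{22529} \approx 450.29$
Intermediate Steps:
$E{\left(a \right)} = 6 a^{2}$ ($E{\left(a \right)} = \left(a + 2 a\right) \left(a + a\right) = 3 a 2 a = 6 a^{2}$)
$\sqrt{37425 + E{\left(-166 \right)}} = \sqrt{37425 + 6 \left(-166\right)^{2}} = \sqrt{37425 + 6 \cdot 27556} = \sqrt{37425 + 165336} = \sqrt{202761} = 3 \sqrt{22529}$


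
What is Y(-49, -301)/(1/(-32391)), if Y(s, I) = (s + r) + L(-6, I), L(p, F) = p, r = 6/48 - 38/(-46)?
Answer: 322128495/184 ≈ 1.7507e+6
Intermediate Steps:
r = 175/184 (r = 6*(1/48) - 38*(-1/46) = ⅛ + 19/23 = 175/184 ≈ 0.95109)
Y(s, I) = -929/184 + s (Y(s, I) = (s + 175/184) - 6 = (175/184 + s) - 6 = -929/184 + s)
Y(-49, -301)/(1/(-32391)) = (-929/184 - 49)/(1/(-32391)) = -9945/(184*(-1/32391)) = -9945/184*(-32391) = 322128495/184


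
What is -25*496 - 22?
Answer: -12422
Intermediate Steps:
-25*496 - 22 = -12400 - 22 = -12422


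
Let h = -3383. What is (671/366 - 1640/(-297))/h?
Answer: -257/118206 ≈ -0.0021742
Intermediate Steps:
(671/366 - 1640/(-297))/h = (671/366 - 1640/(-297))/(-3383) = (671*(1/366) - 1640*(-1/297))*(-1/3383) = (11/6 + 1640/297)*(-1/3383) = (4369/594)*(-1/3383) = -257/118206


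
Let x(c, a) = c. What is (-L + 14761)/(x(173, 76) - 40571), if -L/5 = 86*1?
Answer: -15191/40398 ≈ -0.37603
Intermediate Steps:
L = -430 ≈ -430.00
(-L + 14761)/(x(173, 76) - 40571) = (-1*(-430) + 14761)/(173 - 40571) = (430 + 14761)/(-40398) = 15191*(-1/40398) = -15191/40398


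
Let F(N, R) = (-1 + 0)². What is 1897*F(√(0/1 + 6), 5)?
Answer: 1897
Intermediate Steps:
F(N, R) = 1 (F(N, R) = (-1)² = 1)
1897*F(√(0/1 + 6), 5) = 1897*1 = 1897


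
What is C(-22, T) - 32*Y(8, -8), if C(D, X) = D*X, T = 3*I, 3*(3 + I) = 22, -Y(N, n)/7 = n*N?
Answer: -14622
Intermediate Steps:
Y(N, n) = -7*N*n (Y(N, n) = -7*n*N = -7*N*n)
I = 13/3 (I = -3 + (⅓)*22 = -3 + 22/3 = 13/3 ≈ 4.3333)
T = 13 (T = 3*(13/3) = 13)
C(-22, T) - 32*Y(8, -8) = -22*13 - 32*(-7*8*(-8)) = -286 - 32*448 = -286 - 1*14336 = -286 - 14336 = -14622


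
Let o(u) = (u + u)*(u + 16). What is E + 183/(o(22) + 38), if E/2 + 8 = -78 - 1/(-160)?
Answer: -156755/912 ≈ -171.88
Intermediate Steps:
o(u) = 2*u*(16 + u) (o(u) = (2*u)*(16 + u) = 2*u*(16 + u))
E = -13759/80 (E = -16 + 2*(-78 - 1/(-160)) = -16 + 2*(-78 - 1*(-1/160)) = -16 + 2*(-78 + 1/160) = -16 + 2*(-12479/160) = -16 - 12479/80 = -13759/80 ≈ -171.99)
E + 183/(o(22) + 38) = -13759/80 + 183/(2*22*(16 + 22) + 38) = -13759/80 + 183/(2*22*38 + 38) = -13759/80 + 183/(1672 + 38) = -13759/80 + 183/1710 = -13759/80 + 183*(1/1710) = -13759/80 + 61/570 = -156755/912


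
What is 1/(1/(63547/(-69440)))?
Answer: -63547/69440 ≈ -0.91514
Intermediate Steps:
1/(1/(63547/(-69440))) = 1/(1/(63547*(-1/69440))) = 1/(1/(-63547/69440)) = 1/(-69440/63547) = -63547/69440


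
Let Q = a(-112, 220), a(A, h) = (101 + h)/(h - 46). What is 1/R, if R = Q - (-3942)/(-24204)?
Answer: 58493/98383 ≈ 0.59454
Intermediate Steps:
a(A, h) = (101 + h)/(-46 + h)
Q = 107/58 (Q = (101 + 220)/(-46 + 220) = 321/174 = (1/174)*321 = 107/58 ≈ 1.8448)
R = 98383/58493 (R = 107/58 - (-3942)/(-24204) = 107/58 - (-3942)*(-1)/24204 = 107/58 - 1*657/4034 = 107/58 - 657/4034 = 98383/58493 ≈ 1.6820)
1/R = 1/(98383/58493) = 58493/98383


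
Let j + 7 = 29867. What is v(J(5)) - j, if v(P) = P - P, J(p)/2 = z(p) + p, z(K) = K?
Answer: -29860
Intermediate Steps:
j = 29860 (j = -7 + 29867 = 29860)
J(p) = 4*p (J(p) = 2*(p + p) = 2*(2*p) = 4*p)
v(P) = 0
v(J(5)) - j = 0 - 1*29860 = 0 - 29860 = -29860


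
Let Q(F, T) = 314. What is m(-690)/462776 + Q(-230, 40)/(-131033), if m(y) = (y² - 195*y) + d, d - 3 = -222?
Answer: 79841293559/60638927608 ≈ 1.3167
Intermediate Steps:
d = -219 (d = 3 - 222 = -219)
m(y) = -219 + y² - 195*y (m(y) = (y² - 195*y) - 219 = -219 + y² - 195*y)
m(-690)/462776 + Q(-230, 40)/(-131033) = (-219 + (-690)² - 195*(-690))/462776 + 314/(-131033) = (-219 + 476100 + 134550)*(1/462776) + 314*(-1/131033) = 610431*(1/462776) - 314/131033 = 610431/462776 - 314/131033 = 79841293559/60638927608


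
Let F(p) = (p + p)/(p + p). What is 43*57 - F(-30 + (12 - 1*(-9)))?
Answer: 2450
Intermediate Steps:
F(p) = 1 (F(p) = (2*p)/((2*p)) = (2*p)*(1/(2*p)) = 1)
43*57 - F(-30 + (12 - 1*(-9))) = 43*57 - 1*1 = 2451 - 1 = 2450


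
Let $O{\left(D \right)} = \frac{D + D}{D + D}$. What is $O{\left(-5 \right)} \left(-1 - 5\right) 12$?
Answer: $-72$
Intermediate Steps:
$O{\left(D \right)} = 1$ ($O{\left(D \right)} = \frac{2 D}{2 D} = 2 D \frac{1}{2 D} = 1$)
$O{\left(-5 \right)} \left(-1 - 5\right) 12 = 1 \left(-1 - 5\right) 12 = 1 \left(-6\right) 12 = \left(-6\right) 12 = -72$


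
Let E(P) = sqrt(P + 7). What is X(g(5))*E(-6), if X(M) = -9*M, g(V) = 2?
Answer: -18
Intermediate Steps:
E(P) = sqrt(7 + P)
X(g(5))*E(-6) = (-9*2)*sqrt(7 - 6) = -18*sqrt(1) = -18*1 = -18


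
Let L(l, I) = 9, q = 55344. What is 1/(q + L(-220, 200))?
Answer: 1/55353 ≈ 1.8066e-5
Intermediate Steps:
1/(q + L(-220, 200)) = 1/(55344 + 9) = 1/55353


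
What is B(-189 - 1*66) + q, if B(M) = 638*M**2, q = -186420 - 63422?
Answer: 41236108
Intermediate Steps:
q = -249842
B(-189 - 1*66) + q = 638*(-189 - 1*66)**2 - 249842 = 638*(-189 - 66)**2 - 249842 = 638*(-255)**2 - 249842 = 638*65025 - 249842 = 41485950 - 249842 = 41236108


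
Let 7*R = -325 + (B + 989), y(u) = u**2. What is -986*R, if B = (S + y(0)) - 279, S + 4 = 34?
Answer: -409190/7 ≈ -58456.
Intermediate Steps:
S = 30 (S = -4 + 34 = 30)
B = -249 (B = (30 + 0**2) - 279 = (30 + 0) - 279 = 30 - 279 = -249)
R = 415/7 (R = (-325 + (-249 + 989))/7 = (-325 + 740)/7 = (1/7)*415 = 415/7 ≈ 59.286)
-986*R = -986*415/7 = -409190/7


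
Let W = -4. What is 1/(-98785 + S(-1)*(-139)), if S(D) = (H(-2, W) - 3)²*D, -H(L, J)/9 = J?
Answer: 1/52586 ≈ 1.9016e-5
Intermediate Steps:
H(L, J) = -9*J
S(D) = 1089*D (S(D) = (-9*(-4) - 3)²*D = (36 - 3)²*D = 33²*D = 1089*D)
1/(-98785 + S(-1)*(-139)) = 1/(-98785 + (1089*(-1))*(-139)) = 1/(-98785 - 1089*(-139)) = 1/(-98785 + 151371) = 1/52586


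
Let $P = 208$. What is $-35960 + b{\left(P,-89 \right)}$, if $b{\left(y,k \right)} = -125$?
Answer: $-36085$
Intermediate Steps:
$-35960 + b{\left(P,-89 \right)} = -35960 - 125 = -36085$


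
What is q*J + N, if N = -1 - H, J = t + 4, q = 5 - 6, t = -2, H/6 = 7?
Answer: -45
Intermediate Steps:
H = 42 (H = 6*7 = 42)
q = -1
J = 2 (J = -2 + 4 = 2)
N = -43 (N = -1 - 1*42 = -1 - 42 = -43)
q*J + N = -1*2 - 43 = -2 - 43 = -45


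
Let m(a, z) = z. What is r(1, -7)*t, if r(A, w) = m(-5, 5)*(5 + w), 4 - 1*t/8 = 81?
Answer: 6160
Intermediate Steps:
t = -616 (t = 32 - 8*81 = 32 - 648 = -616)
r(A, w) = 25 + 5*w (r(A, w) = 5*(5 + w) = 25 + 5*w)
r(1, -7)*t = (25 + 5*(-7))*(-616) = (25 - 35)*(-616) = -10*(-616) = 6160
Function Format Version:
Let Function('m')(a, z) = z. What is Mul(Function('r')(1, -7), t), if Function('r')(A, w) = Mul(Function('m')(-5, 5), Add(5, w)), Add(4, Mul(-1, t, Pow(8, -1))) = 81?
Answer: 6160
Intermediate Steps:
t = -616 (t = Add(32, Mul(-8, 81)) = Add(32, -648) = -616)
Function('r')(A, w) = Add(25, Mul(5, w)) (Function('r')(A, w) = Mul(5, Add(5, w)) = Add(25, Mul(5, w)))
Mul(Function('r')(1, -7), t) = Mul(Add(25, Mul(5, -7)), -616) = Mul(Add(25, -35), -616) = Mul(-10, -616) = 6160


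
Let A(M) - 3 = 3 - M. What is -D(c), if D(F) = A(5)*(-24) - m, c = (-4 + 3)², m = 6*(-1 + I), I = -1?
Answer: 12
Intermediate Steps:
A(M) = 6 - M (A(M) = 3 + (3 - M) = 6 - M)
m = -12 (m = 6*(-1 - 1) = 6*(-2) = -12)
c = 1 (c = (-1)² = 1)
D(F) = -12 (D(F) = (6 - 1*5)*(-24) - 1*(-12) = (6 - 5)*(-24) + 12 = 1*(-24) + 12 = -24 + 12 = -12)
-D(c) = -1*(-12) = 12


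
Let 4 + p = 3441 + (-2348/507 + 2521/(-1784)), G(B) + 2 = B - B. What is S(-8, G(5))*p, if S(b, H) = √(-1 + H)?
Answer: 3103258277*I*√3/904488 ≈ 5942.6*I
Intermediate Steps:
G(B) = -2 (G(B) = -2 + (B - B) = -2 + 0 = -2)
p = 3103258277/904488 (p = -4 + (3441 + (-2348/507 + 2521/(-1784))) = -4 + (3441 + (-2348*1/507 + 2521*(-1/1784))) = -4 + (3441 + (-2348/507 - 2521/1784)) = -4 + (3441 - 5466979/904488) = -4 + 3106876229/904488 = 3103258277/904488 ≈ 3431.0)
S(-8, G(5))*p = √(-1 - 2)*(3103258277/904488) = √(-3)*(3103258277/904488) = (I*√3)*(3103258277/904488) = 3103258277*I*√3/904488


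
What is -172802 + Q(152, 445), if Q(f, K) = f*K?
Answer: -105162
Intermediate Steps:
Q(f, K) = K*f
-172802 + Q(152, 445) = -172802 + 445*152 = -172802 + 67640 = -105162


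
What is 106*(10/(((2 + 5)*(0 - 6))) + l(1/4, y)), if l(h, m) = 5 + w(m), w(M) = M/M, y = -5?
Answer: 12826/21 ≈ 610.76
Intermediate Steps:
w(M) = 1
l(h, m) = 6 (l(h, m) = 5 + 1 = 6)
106*(10/(((2 + 5)*(0 - 6))) + l(1/4, y)) = 106*(10/(((2 + 5)*(0 - 6))) + 6) = 106*(10/((7*(-6))) + 6) = 106*(10/(-42) + 6) = 106*(10*(-1/42) + 6) = 106*(-5/21 + 6) = 106*(121/21) = 12826/21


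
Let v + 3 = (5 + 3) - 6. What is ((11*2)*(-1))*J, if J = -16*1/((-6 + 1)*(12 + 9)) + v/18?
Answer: -671/315 ≈ -2.1302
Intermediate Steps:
v = -1 (v = -3 + ((5 + 3) - 6) = -3 + (8 - 6) = -3 + 2 = -1)
J = 61/630 (J = -16*1/((-6 + 1)*(12 + 9)) - 1/18 = -16/((-5*21)) - 1*1/18 = -16/(-105) - 1/18 = -16*(-1/105) - 1/18 = 16/105 - 1/18 = 61/630 ≈ 0.096825)
((11*2)*(-1))*J = ((11*2)*(-1))*(61/630) = (22*(-1))*(61/630) = -22*61/630 = -671/315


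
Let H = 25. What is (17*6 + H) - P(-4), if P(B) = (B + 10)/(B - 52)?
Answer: 3559/28 ≈ 127.11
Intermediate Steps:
P(B) = (10 + B)/(-52 + B)
(17*6 + H) - P(-4) = (17*6 + 25) - (10 - 4)/(-52 - 4) = (102 + 25) - 6/(-56) = 127 - (-1)*6/56 = 127 - 1*(-3/28) = 127 + 3/28 = 3559/28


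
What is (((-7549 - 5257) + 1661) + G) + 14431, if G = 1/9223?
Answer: 30306779/9223 ≈ 3286.0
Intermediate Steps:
G = 1/9223 ≈ 0.00010842
(((-7549 - 5257) + 1661) + G) + 14431 = (((-7549 - 5257) + 1661) + 1/9223) + 14431 = ((-12806 + 1661) + 1/9223) + 14431 = (-11145 + 1/9223) + 14431 = -102790334/9223 + 14431 = 30306779/9223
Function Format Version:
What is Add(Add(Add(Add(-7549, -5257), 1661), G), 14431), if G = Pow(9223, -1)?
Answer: Rational(30306779, 9223) ≈ 3286.0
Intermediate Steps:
G = Rational(1, 9223) ≈ 0.00010842
Add(Add(Add(Add(-7549, -5257), 1661), G), 14431) = Add(Add(Add(Add(-7549, -5257), 1661), Rational(1, 9223)), 14431) = Add(Add(Add(-12806, 1661), Rational(1, 9223)), 14431) = Add(Add(-11145, Rational(1, 9223)), 14431) = Add(Rational(-102790334, 9223), 14431) = Rational(30306779, 9223)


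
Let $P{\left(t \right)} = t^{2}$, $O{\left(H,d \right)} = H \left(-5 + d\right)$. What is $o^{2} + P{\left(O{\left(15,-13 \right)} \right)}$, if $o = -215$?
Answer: $119125$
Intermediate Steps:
$o^{2} + P{\left(O{\left(15,-13 \right)} \right)} = \left(-215\right)^{2} + \left(15 \left(-5 - 13\right)\right)^{2} = 46225 + \left(15 \left(-18\right)\right)^{2} = 46225 + \left(-270\right)^{2} = 46225 + 72900 = 119125$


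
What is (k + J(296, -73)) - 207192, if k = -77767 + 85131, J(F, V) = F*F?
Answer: -112212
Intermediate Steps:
J(F, V) = F²
k = 7364
(k + J(296, -73)) - 207192 = (7364 + 296²) - 207192 = (7364 + 87616) - 207192 = 94980 - 207192 = -112212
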